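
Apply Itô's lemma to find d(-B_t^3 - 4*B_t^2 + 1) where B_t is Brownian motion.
d(-B_t^3 - 4*B_t^2 + 1) = (-3*B_t - 4) dt + (B_t*(-3*B_t - 8)) dB_t

Itô's formula for f(B_t) gives d f(B_t) = f'(B_t) dB_t + (1/2) f''(B_t) dt. Compute derivatives of f(x) = -x^3 - 4*x^2 + 1:
  f'(x)  = x*(-3*x - 8)
  f''(x) = -6*x - 8
Substitute x = B_t and multiply the f'' term by 1/2:
  drift     = (1/2) * (-6*x - 8) evaluated at B_t = -3*B_t - 4
  diffusion = (x*(-3*x - 8)) evaluated at B_t = B_t*(-3*B_t - 8)
Therefore d(-B_t^3 - 4*B_t^2 + 1) = (-3*B_t - 4) dt + (B_t*(-3*B_t - 8)) dB_t.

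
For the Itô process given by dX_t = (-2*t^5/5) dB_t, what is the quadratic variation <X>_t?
<X>_t = 4*t^11/275

For an Itô process dX_t = a(t) dt + b(t) dB_t, the quadratic variation is <X>_t = int_0^t b(s)^2 ds (the drift term does not contribute). Here b(s) = -2*s^5/5, so
  b(s)^2 = 4*s^10/25.
Integrating from 0 to t:
  <X>_t = int_0^t (4*s^10/25) ds = 4*t^11/275.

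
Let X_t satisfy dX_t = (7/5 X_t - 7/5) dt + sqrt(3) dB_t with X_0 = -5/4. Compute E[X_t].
E[X_t] = 1 - 9*exp(7*t/5)/4

Taking expectations and using E[dB_t] = 0, the mean m(t) = E[X_t] satisfies the ODE m'(t) = a m(t) + b with m(0) = x_0. With a = 7/5, b = -7/5, x_0 = -5/4, the solution is
  m(t) = x_0 * exp(a t) + (b/a) * (exp(a t) - 1)
       = (-5/4) * exp((7/5) t) + ((-7/5)/(7/5)) * (exp((7/5) t) - 1)
       = 1 - 9*exp(7*t/5)/4.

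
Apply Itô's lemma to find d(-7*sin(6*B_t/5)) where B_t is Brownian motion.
d(-7*sin(6*B_t/5)) = (126*sin(6*B_t/5)/25) dt + (-42*cos(6*B_t/5)/5) dB_t

Itô's formula for f(B_t) gives d f(B_t) = f'(B_t) dB_t + (1/2) f''(B_t) dt. Compute derivatives of f(x) = -7*sin(6*x/5):
  f'(x)  = -42*cos(6*x/5)/5
  f''(x) = 252*sin(6*x/5)/25
Substitute x = B_t and multiply the f'' term by 1/2:
  drift     = (1/2) * (252*sin(6*x/5)/25) evaluated at B_t = 126*sin(6*B_t/5)/25
  diffusion = (-42*cos(6*x/5)/5) evaluated at B_t = -42*cos(6*B_t/5)/5
Therefore d(-7*sin(6*B_t/5)) = (126*sin(6*B_t/5)/25) dt + (-42*cos(6*B_t/5)/5) dB_t.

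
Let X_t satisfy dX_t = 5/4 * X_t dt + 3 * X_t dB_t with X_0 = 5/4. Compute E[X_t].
E[X_t] = 5*exp(5*t/4)/4

For GBM dX = mu X dt + sigma X dB with X_0 = x_0, apply Itô to Y = log X: dY = (mu - sigma^2/2) dt + sigma dB, so Y_t = log(x_0) + (mu - sigma^2/2) t + sigma B_t and hence X_t = x_0 * exp((mu - sigma^2/2) t + sigma B_t).
With mu = 5/4, sigma = 3, x_0 = 5/4, this gives:
  X_t = 5/4 * exp((-13/4) * t + (3) * B_t).
Since sigma*B_t ~ Normal(0, sigma^2 t), E[exp(sigma*B_t)] = exp(sigma^2 t / 2); so E[X_t] = x_0 * exp((mu - sigma^2/2) t) * exp(sigma^2 t / 2) = x_0 * exp(mu t) = 5*exp(5*t/4)/4.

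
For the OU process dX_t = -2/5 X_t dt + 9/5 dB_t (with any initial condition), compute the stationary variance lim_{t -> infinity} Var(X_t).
lim Var(X_t) = 81/20

The OU SDE dX = -theta X dt + sigma dB admits the integrating factor exp(theta t): d(exp(theta t) X_t) = sigma exp(theta t) dB_t. Integrating from 0 to t gives X_t = x_0 * exp(-theta t) + sigma * int_0^t exp(-theta (t-s)) dB_s for any initial x_0. The Itô integral has variance (by the Itô isometry) sigma^2 * int_0^t exp(-2 theta (t - s)) ds = sigma^2 * (1 - exp(-2 theta t)) / (2 theta), independent of x_0.
With theta = 2/5, sigma = 9/5:
  Var(X_t) = (9/5)^2 * (1 - exp(-2*2/5 t)) / (2 * 2/5) = 81/20 - 81*exp(-4*t/5)/20.
As t -> infinity, exp(-2*2/5 t) -> 0, so the stationary variance is sigma^2 / (2 theta) = 81/20.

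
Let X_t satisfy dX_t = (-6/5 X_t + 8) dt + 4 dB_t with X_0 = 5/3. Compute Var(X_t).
Var(X_t) = 20/3 - 20*exp(-12*t/5)/3

The variance V(t) = Var(X_t) satisfies V'(t) = 2 a V(t) + c^2 with V(0) = 0 (drift coefficient is linear in X, diffusion is constant). With a = -6/5, c = 4, the solution is
  V(t) = (c^2 / (2 a)) * (exp(2 a t) - 1)
       = (4^2 / (2*(-6/5))) * (exp((-12/5) t) - 1)
       = 20/3 - 20*exp(-12*t/5)/3.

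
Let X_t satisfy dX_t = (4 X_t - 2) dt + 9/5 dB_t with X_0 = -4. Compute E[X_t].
E[X_t] = 1/2 - 9*exp(4*t)/2

Taking expectations and using E[dB_t] = 0, the mean m(t) = E[X_t] satisfies the ODE m'(t) = a m(t) + b with m(0) = x_0. With a = 4, b = -2, x_0 = -4, the solution is
  m(t) = x_0 * exp(a t) + (b/a) * (exp(a t) - 1)
       = (-4) * exp(4 t) + ((-2)/4) * (exp(4 t) - 1)
       = 1/2 - 9*exp(4*t)/2.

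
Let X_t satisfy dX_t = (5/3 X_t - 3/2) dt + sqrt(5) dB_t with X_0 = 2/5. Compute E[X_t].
E[X_t] = 9/10 - exp(5*t/3)/2

Taking expectations and using E[dB_t] = 0, the mean m(t) = E[X_t] satisfies the ODE m'(t) = a m(t) + b with m(0) = x_0. With a = 5/3, b = -3/2, x_0 = 2/5, the solution is
  m(t) = x_0 * exp(a t) + (b/a) * (exp(a t) - 1)
       = (2/5) * exp((5/3) t) + ((-3/2)/(5/3)) * (exp((5/3) t) - 1)
       = 9/10 - exp(5*t/3)/2.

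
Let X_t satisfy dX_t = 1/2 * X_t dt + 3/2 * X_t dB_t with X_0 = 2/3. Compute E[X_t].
E[X_t] = 2*exp(t/2)/3

For GBM dX = mu X dt + sigma X dB with X_0 = x_0, apply Itô to Y = log X: dY = (mu - sigma^2/2) dt + sigma dB, so Y_t = log(x_0) + (mu - sigma^2/2) t + sigma B_t and hence X_t = x_0 * exp((mu - sigma^2/2) t + sigma B_t).
With mu = 1/2, sigma = 3/2, x_0 = 2/3, this gives:
  X_t = 2/3 * exp((-5/8) * t + (3/2) * B_t).
Since sigma*B_t ~ Normal(0, sigma^2 t), E[exp(sigma*B_t)] = exp(sigma^2 t / 2); so E[X_t] = x_0 * exp((mu - sigma^2/2) t) * exp(sigma^2 t / 2) = x_0 * exp(mu t) = 2*exp(t/2)/3.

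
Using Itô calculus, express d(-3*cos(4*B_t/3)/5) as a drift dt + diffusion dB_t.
d(-3*cos(4*B_t/3)/5) = (8*cos(4*B_t/3)/15) dt + (4*sin(4*B_t/3)/5) dB_t

Itô's formula for f(B_t) gives d f(B_t) = f'(B_t) dB_t + (1/2) f''(B_t) dt. Compute derivatives of f(x) = -3*cos(4*x/3)/5:
  f'(x)  = 4*sin(4*x/3)/5
  f''(x) = 16*cos(4*x/3)/15
Substitute x = B_t and multiply the f'' term by 1/2:
  drift     = (1/2) * (16*cos(4*x/3)/15) evaluated at B_t = 8*cos(4*B_t/3)/15
  diffusion = (4*sin(4*x/3)/5) evaluated at B_t = 4*sin(4*B_t/3)/5
Therefore d(-3*cos(4*B_t/3)/5) = (8*cos(4*B_t/3)/15) dt + (4*sin(4*B_t/3)/5) dB_t.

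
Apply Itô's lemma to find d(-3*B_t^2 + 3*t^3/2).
d(-3*B_t^2 + 3*t^3/2) = (9*t^2/2 - 3) dt + (-6*B_t) dB_t

Itô's formula for f(t, x): d f(t, B_t) = (f_t + (1/2) f_xx) dt + f_x dB_t. Compute partials of f(t, x) = 3*t^3/2 - 3*x^2:
  f_t(t,x)  = 9*t^2/2
  f_x(t,x)  = -6*x
  f_xx(t,x) = -6
Assemble drift = f_t + (1/2) f_xx = 9*t^2/2 - 3 and diffusion = f_x = -6*x. Substituting x = B_t:
  d(-3*B_t^2 + 3*t^3/2) = (9*t^2/2 - 3) dt + (-6*B_t) dB_t.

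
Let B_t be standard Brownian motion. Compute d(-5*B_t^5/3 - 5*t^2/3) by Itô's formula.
d(-5*B_t^5/3 - 5*t^2/3) = (-50*B_t^3/3 - 10*t/3) dt + (-25*B_t^4/3) dB_t

Itô's formula for f(t, x): d f(t, B_t) = (f_t + (1/2) f_xx) dt + f_x dB_t. Compute partials of f(t, x) = -5*t^2/3 - 5*x^5/3:
  f_t(t,x)  = -10*t/3
  f_x(t,x)  = -25*x^4/3
  f_xx(t,x) = -100*x^3/3
Assemble drift = f_t + (1/2) f_xx = -10*t/3 - 50*x^3/3 and diffusion = f_x = -25*x^4/3. Substituting x = B_t:
  d(-5*B_t^5/3 - 5*t^2/3) = (-50*B_t^3/3 - 10*t/3) dt + (-25*B_t^4/3) dB_t.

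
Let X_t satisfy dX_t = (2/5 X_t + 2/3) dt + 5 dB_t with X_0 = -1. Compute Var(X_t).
Var(X_t) = 125*exp(4*t/5)/4 - 125/4

The variance V(t) = Var(X_t) satisfies V'(t) = 2 a V(t) + c^2 with V(0) = 0 (drift coefficient is linear in X, diffusion is constant). With a = 2/5, c = 5, the solution is
  V(t) = (c^2 / (2 a)) * (exp(2 a t) - 1)
       = (5^2 / (2*(2/5))) * (exp((4/5) t) - 1)
       = 125*exp(4*t/5)/4 - 125/4.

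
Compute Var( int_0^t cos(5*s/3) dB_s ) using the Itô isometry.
Var = t/2 + 3*sin(10*t/3)/20

The Itô integral of a deterministic integrand f(s) has mean 0 because each increment f(s) * (B_{s+ds} - B_s) has mean 0. By the Itô isometry:
  Var( int_0^t f(s) dB_s ) = E[ (int_0^t f(s) dB_s)^2 ] = int_0^t f(s)^2 ds.
Here f(s) = cos(5*s/3), so f(s)^2 = cos(5*s/3)^2. Integrate:
  int_0^t (cos(5*s/3)^2) ds = t/2 + 3*sin(10*t/3)/20.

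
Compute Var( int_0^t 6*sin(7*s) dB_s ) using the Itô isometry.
Var = 18*t - 9*sin(14*t)/7

The Itô integral of a deterministic integrand f(s) has mean 0 because each increment f(s) * (B_{s+ds} - B_s) has mean 0. By the Itô isometry:
  Var( int_0^t f(s) dB_s ) = E[ (int_0^t f(s) dB_s)^2 ] = int_0^t f(s)^2 ds.
Here f(s) = 6*sin(7*s), so f(s)^2 = 36*sin(7*s)^2. Integrate:
  int_0^t (36*sin(7*s)^2) ds = 18*t - 9*sin(14*t)/7.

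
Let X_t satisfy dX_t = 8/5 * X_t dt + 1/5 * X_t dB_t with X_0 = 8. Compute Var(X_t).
Var(X_t) = 64*(exp(t/25) - 1)*exp(16*t/5)

For GBM dX = mu X dt + sigma X dB with X_0 = x_0, apply Itô to Y = log X: dY = (mu - sigma^2/2) dt + sigma dB, so Y_t = log(x_0) + (mu - sigma^2/2) t + sigma B_t and hence X_t = x_0 * exp((mu - sigma^2/2) t + sigma B_t).
With mu = 8/5, sigma = 1/5, x_0 = 8, this gives:
  X_t = 8 * exp((79/50) * t + (1/5) * B_t).
Since sigma*B_t ~ Normal(0, sigma^2 t), E[exp(sigma*B_t)] = exp(sigma^2 t / 2); so E[X_t] = x_0 * exp((mu - sigma^2/2) t) * exp(sigma^2 t / 2) = x_0 * exp(mu t) = 8*exp(8*t/5).
Var(X_t) = E[X_t^2] - (E[X_t])^2 = x_0^2 * exp(2 mu t) * (exp(sigma^2 t) - 1) = 64*(exp(t/25) - 1)*exp(16*t/5).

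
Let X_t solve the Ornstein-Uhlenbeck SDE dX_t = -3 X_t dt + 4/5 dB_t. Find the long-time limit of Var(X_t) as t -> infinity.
lim Var(X_t) = 8/75

The OU SDE dX = -theta X dt + sigma dB admits the integrating factor exp(theta t): d(exp(theta t) X_t) = sigma exp(theta t) dB_t. Integrating from 0 to t gives X_t = x_0 * exp(-theta t) + sigma * int_0^t exp(-theta (t-s)) dB_s for any initial x_0. The Itô integral has variance (by the Itô isometry) sigma^2 * int_0^t exp(-2 theta (t - s)) ds = sigma^2 * (1 - exp(-2 theta t)) / (2 theta), independent of x_0.
With theta = 3, sigma = 4/5:
  Var(X_t) = (4/5)^2 * (1 - exp(-2*3 t)) / (2 * 3) = 8/75 - 8*exp(-6*t)/75.
As t -> infinity, exp(-2*3 t) -> 0, so the stationary variance is sigma^2 / (2 theta) = 8/75.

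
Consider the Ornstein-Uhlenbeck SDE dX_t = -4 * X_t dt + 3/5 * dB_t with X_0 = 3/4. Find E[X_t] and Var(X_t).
E[X_t] = 3*exp(-4*t)/4; Var(X_t) = 9/200 - 9*exp(-8*t)/200

The OU SDE dX = -theta X dt + sigma dB admits the integrating factor exp(theta t): d(exp(theta t) X_t) = sigma exp(theta t) dB_t. Integrating from 0 to t:
  X_t = x_0 * exp(-theta t) + sigma * int_0^t exp(-theta (t-s)) dB_s.
The Itô integral has mean 0 and (by the Itô isometry) variance sigma^2 * int_0^t exp(-2 theta (t - s)) ds = sigma^2 * (1 - exp(-2 theta t)) / (2 theta).
With theta = 4, sigma = 3/5, x_0 = 3/4:
  E[X_t] = 3/4 * exp(-4 t) = 3*exp(-4*t)/4
  Var(X_t) = (3/5)^2 * (1 - exp(-2*4 t)) / (2 * 4) = 9/200 - 9*exp(-8*t)/200.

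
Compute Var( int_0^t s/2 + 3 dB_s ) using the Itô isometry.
Var = t*(t^2 + 18*t + 108)/12

The Itô integral of a deterministic integrand f(s) has mean 0 because each increment f(s) * (B_{s+ds} - B_s) has mean 0. By the Itô isometry:
  Var( int_0^t f(s) dB_s ) = E[ (int_0^t f(s) dB_s)^2 ] = int_0^t f(s)^2 ds.
Here f(s) = s/2 + 3, so f(s)^2 = (s + 6)^2/4. Integrate:
  int_0^t ((s + 6)^2/4) ds = t*(t^2 + 18*t + 108)/12.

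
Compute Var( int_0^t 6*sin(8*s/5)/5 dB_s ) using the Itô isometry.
Var = 18*t/25 - 9*sin(8*t/5)*cos(8*t/5)/20

The Itô integral of a deterministic integrand f(s) has mean 0 because each increment f(s) * (B_{s+ds} - B_s) has mean 0. By the Itô isometry:
  Var( int_0^t f(s) dB_s ) = E[ (int_0^t f(s) dB_s)^2 ] = int_0^t f(s)^2 ds.
Here f(s) = 6*sin(8*s/5)/5, so f(s)^2 = 36*sin(8*s/5)^2/25. Integrate:
  int_0^t (36*sin(8*s/5)^2/25) ds = 18*t/25 - 9*sin(8*t/5)*cos(8*t/5)/20.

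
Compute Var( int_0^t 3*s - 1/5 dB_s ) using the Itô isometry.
Var = t*(75*t^2 - 15*t + 1)/25

The Itô integral of a deterministic integrand f(s) has mean 0 because each increment f(s) * (B_{s+ds} - B_s) has mean 0. By the Itô isometry:
  Var( int_0^t f(s) dB_s ) = E[ (int_0^t f(s) dB_s)^2 ] = int_0^t f(s)^2 ds.
Here f(s) = 3*s - 1/5, so f(s)^2 = (15*s - 1)^2/25. Integrate:
  int_0^t ((15*s - 1)^2/25) ds = t*(75*t^2 - 15*t + 1)/25.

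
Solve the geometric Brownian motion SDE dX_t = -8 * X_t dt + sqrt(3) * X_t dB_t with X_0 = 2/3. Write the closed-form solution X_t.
X_t = 2/3 * exp((-19/2) * t + (sqrt(3)) * B_t)

For GBM dX = mu X dt + sigma X dB with X_0 = x_0, apply Itô to Y = log X: dY = (mu - sigma^2/2) dt + sigma dB, so Y_t = log(x_0) + (mu - sigma^2/2) t + sigma B_t and hence X_t = x_0 * exp((mu - sigma^2/2) t + sigma B_t).
With mu = -8, sigma = sqrt(3), x_0 = 2/3, this gives:
  X_t = 2/3 * exp((-19/2) * t + (sqrt(3)) * B_t).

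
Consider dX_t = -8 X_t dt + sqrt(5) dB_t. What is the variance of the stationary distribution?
lim Var(X_t) = 5/16

The OU SDE dX = -theta X dt + sigma dB admits the integrating factor exp(theta t): d(exp(theta t) X_t) = sigma exp(theta t) dB_t. Integrating from 0 to t gives X_t = x_0 * exp(-theta t) + sigma * int_0^t exp(-theta (t-s)) dB_s for any initial x_0. The Itô integral has variance (by the Itô isometry) sigma^2 * int_0^t exp(-2 theta (t - s)) ds = sigma^2 * (1 - exp(-2 theta t)) / (2 theta), independent of x_0.
With theta = 8, sigma = sqrt(5):
  Var(X_t) = (sqrt(5))^2 * (1 - exp(-2*8 t)) / (2 * 8) = 5/16 - 5*exp(-16*t)/16.
As t -> infinity, exp(-2*8 t) -> 0, so the stationary variance is sigma^2 / (2 theta) = 5/16.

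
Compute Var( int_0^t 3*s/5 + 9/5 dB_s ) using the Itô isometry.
Var = 3*t*(t^2 + 9*t + 27)/25

The Itô integral of a deterministic integrand f(s) has mean 0 because each increment f(s) * (B_{s+ds} - B_s) has mean 0. By the Itô isometry:
  Var( int_0^t f(s) dB_s ) = E[ (int_0^t f(s) dB_s)^2 ] = int_0^t f(s)^2 ds.
Here f(s) = 3*s/5 + 9/5, so f(s)^2 = 9*(s + 3)^2/25. Integrate:
  int_0^t (9*(s + 3)^2/25) ds = 3*t*(t^2 + 9*t + 27)/25.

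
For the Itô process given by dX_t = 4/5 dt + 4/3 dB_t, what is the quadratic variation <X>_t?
<X>_t = 16*t/9

For an Itô process dX_t = a(t) dt + b(t) dB_t, the quadratic variation is <X>_t = int_0^t b(s)^2 ds (the drift term does not contribute). Here b(s) = 4/3, so
  b(s)^2 = 16/9.
Integrating from 0 to t:
  <X>_t = int_0^t (16/9) ds = 16*t/9.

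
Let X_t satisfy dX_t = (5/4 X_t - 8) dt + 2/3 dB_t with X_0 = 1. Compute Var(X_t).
Var(X_t) = 8*exp(5*t/2)/45 - 8/45

The variance V(t) = Var(X_t) satisfies V'(t) = 2 a V(t) + c^2 with V(0) = 0 (drift coefficient is linear in X, diffusion is constant). With a = 5/4, c = 2/3, the solution is
  V(t) = (c^2 / (2 a)) * (exp(2 a t) - 1)
       = ((2/3)^2 / (2*(5/4))) * (exp((5/2) t) - 1)
       = 8*exp(5*t/2)/45 - 8/45.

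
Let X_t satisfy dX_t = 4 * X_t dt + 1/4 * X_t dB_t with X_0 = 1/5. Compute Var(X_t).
Var(X_t) = (exp(t/16) - 1)*exp(8*t)/25

For GBM dX = mu X dt + sigma X dB with X_0 = x_0, apply Itô to Y = log X: dY = (mu - sigma^2/2) dt + sigma dB, so Y_t = log(x_0) + (mu - sigma^2/2) t + sigma B_t and hence X_t = x_0 * exp((mu - sigma^2/2) t + sigma B_t).
With mu = 4, sigma = 1/4, x_0 = 1/5, this gives:
  X_t = 1/5 * exp((127/32) * t + (1/4) * B_t).
Since sigma*B_t ~ Normal(0, sigma^2 t), E[exp(sigma*B_t)] = exp(sigma^2 t / 2); so E[X_t] = x_0 * exp((mu - sigma^2/2) t) * exp(sigma^2 t / 2) = x_0 * exp(mu t) = exp(4*t)/5.
Var(X_t) = E[X_t^2] - (E[X_t])^2 = x_0^2 * exp(2 mu t) * (exp(sigma^2 t) - 1) = (exp(t/16) - 1)*exp(8*t)/25.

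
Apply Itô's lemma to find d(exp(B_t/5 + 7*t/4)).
d(exp(B_t/5 + 7*t/4)) = (177*exp(B_t/5 + 7*t/4)/100) dt + (exp(B_t/5 + 7*t/4)/5) dB_t

Itô's formula for f(t, x): d f(t, B_t) = (f_t + (1/2) f_xx) dt + f_x dB_t. Compute partials of f(t, x) = exp(7*t/4 + x/5):
  f_t(t,x)  = 7*exp(7*t/4 + x/5)/4
  f_x(t,x)  = exp(7*t/4 + x/5)/5
  f_xx(t,x) = exp(7*t/4 + x/5)/25
Assemble drift = f_t + (1/2) f_xx = 177*exp(7*t/4 + x/5)/100 and diffusion = f_x = exp(7*t/4 + x/5)/5. Substituting x = B_t:
  d(exp(B_t/5 + 7*t/4)) = (177*exp(B_t/5 + 7*t/4)/100) dt + (exp(B_t/5 + 7*t/4)/5) dB_t.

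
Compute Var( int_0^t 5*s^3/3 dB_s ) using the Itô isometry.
Var = 25*t^7/63

The Itô integral of a deterministic integrand f(s) has mean 0 because each increment f(s) * (B_{s+ds} - B_s) has mean 0. By the Itô isometry:
  Var( int_0^t f(s) dB_s ) = E[ (int_0^t f(s) dB_s)^2 ] = int_0^t f(s)^2 ds.
Here f(s) = 5*s^3/3, so f(s)^2 = 25*s^6/9. Integrate:
  int_0^t (25*s^6/9) ds = 25*t^7/63.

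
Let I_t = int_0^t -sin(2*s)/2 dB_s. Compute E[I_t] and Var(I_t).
E[I_t] = 0; Var(I_t) = t/8 - sin(4*t)/32

The Itô integral of a deterministic integrand f(s) has mean 0 because each increment f(s) * (B_{s+ds} - B_s) has mean 0. By the Itô isometry:
  Var( int_0^t f(s) dB_s ) = E[ (int_0^t f(s) dB_s)^2 ] = int_0^t f(s)^2 ds.
Here f(s) = -sin(2*s)/2, so f(s)^2 = sin(2*s)^2/4. Integrate:
  int_0^t (sin(2*s)^2/4) ds = t/8 - sin(4*t)/32.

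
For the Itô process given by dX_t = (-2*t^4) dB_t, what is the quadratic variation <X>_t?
<X>_t = 4*t^9/9

For an Itô process dX_t = a(t) dt + b(t) dB_t, the quadratic variation is <X>_t = int_0^t b(s)^2 ds (the drift term does not contribute). Here b(s) = -2*s^4, so
  b(s)^2 = 4*s^8.
Integrating from 0 to t:
  <X>_t = int_0^t (4*s^8) ds = 4*t^9/9.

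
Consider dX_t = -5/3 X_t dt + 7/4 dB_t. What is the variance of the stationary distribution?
lim Var(X_t) = 147/160

The OU SDE dX = -theta X dt + sigma dB admits the integrating factor exp(theta t): d(exp(theta t) X_t) = sigma exp(theta t) dB_t. Integrating from 0 to t gives X_t = x_0 * exp(-theta t) + sigma * int_0^t exp(-theta (t-s)) dB_s for any initial x_0. The Itô integral has variance (by the Itô isometry) sigma^2 * int_0^t exp(-2 theta (t - s)) ds = sigma^2 * (1 - exp(-2 theta t)) / (2 theta), independent of x_0.
With theta = 5/3, sigma = 7/4:
  Var(X_t) = (7/4)^2 * (1 - exp(-2*5/3 t)) / (2 * 5/3) = 147/160 - 147*exp(-10*t/3)/160.
As t -> infinity, exp(-2*5/3 t) -> 0, so the stationary variance is sigma^2 / (2 theta) = 147/160.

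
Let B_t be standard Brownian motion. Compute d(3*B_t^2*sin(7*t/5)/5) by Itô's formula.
d(3*B_t^2*sin(7*t/5)/5) = (21*B_t^2*cos(7*t/5)/25 + 3*sin(7*t/5)/5) dt + (6*B_t*sin(7*t/5)/5) dB_t

Itô's formula for f(t, x): d f(t, B_t) = (f_t + (1/2) f_xx) dt + f_x dB_t. Compute partials of f(t, x) = 3*x^2*sin(7*t/5)/5:
  f_t(t,x)  = 21*x^2*cos(7*t/5)/25
  f_x(t,x)  = 6*x*sin(7*t/5)/5
  f_xx(t,x) = 6*sin(7*t/5)/5
Assemble drift = f_t + (1/2) f_xx = 21*x^2*cos(7*t/5)/25 + 3*sin(7*t/5)/5 and diffusion = f_x = 6*x*sin(7*t/5)/5. Substituting x = B_t:
  d(3*B_t^2*sin(7*t/5)/5) = (21*B_t^2*cos(7*t/5)/25 + 3*sin(7*t/5)/5) dt + (6*B_t*sin(7*t/5)/5) dB_t.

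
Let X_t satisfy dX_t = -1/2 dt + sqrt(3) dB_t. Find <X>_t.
<X>_t = 3*t

For an Itô process dX_t = a(t) dt + b(t) dB_t, the quadratic variation is <X>_t = int_0^t b(s)^2 ds (the drift term does not contribute). Here b(s) = sqrt(3), so
  b(s)^2 = 3.
Integrating from 0 to t:
  <X>_t = int_0^t (3) ds = 3*t.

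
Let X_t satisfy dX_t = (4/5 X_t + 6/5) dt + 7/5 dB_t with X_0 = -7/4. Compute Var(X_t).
Var(X_t) = 49*exp(8*t/5)/40 - 49/40

The variance V(t) = Var(X_t) satisfies V'(t) = 2 a V(t) + c^2 with V(0) = 0 (drift coefficient is linear in X, diffusion is constant). With a = 4/5, c = 7/5, the solution is
  V(t) = (c^2 / (2 a)) * (exp(2 a t) - 1)
       = ((7/5)^2 / (2*(4/5))) * (exp((8/5) t) - 1)
       = 49*exp(8*t/5)/40 - 49/40.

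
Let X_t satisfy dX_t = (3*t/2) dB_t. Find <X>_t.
<X>_t = 3*t^3/4

For an Itô process dX_t = a(t) dt + b(t) dB_t, the quadratic variation is <X>_t = int_0^t b(s)^2 ds (the drift term does not contribute). Here b(s) = 3*s/2, so
  b(s)^2 = 9*s^2/4.
Integrating from 0 to t:
  <X>_t = int_0^t (9*s^2/4) ds = 3*t^3/4.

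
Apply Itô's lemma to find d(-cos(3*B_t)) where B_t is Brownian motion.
d(-cos(3*B_t)) = (9*cos(3*B_t)/2) dt + (3*sin(3*B_t)) dB_t

Itô's formula for f(B_t) gives d f(B_t) = f'(B_t) dB_t + (1/2) f''(B_t) dt. Compute derivatives of f(x) = -cos(3*x):
  f'(x)  = 3*sin(3*x)
  f''(x) = 9*cos(3*x)
Substitute x = B_t and multiply the f'' term by 1/2:
  drift     = (1/2) * (9*cos(3*x)) evaluated at B_t = 9*cos(3*B_t)/2
  diffusion = (3*sin(3*x)) evaluated at B_t = 3*sin(3*B_t)
Therefore d(-cos(3*B_t)) = (9*cos(3*B_t)/2) dt + (3*sin(3*B_t)) dB_t.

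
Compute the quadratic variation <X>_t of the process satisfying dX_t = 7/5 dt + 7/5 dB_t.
<X>_t = 49*t/25

For an Itô process dX_t = a(t) dt + b(t) dB_t, the quadratic variation is <X>_t = int_0^t b(s)^2 ds (the drift term does not contribute). Here b(s) = 7/5, so
  b(s)^2 = 49/25.
Integrating from 0 to t:
  <X>_t = int_0^t (49/25) ds = 49*t/25.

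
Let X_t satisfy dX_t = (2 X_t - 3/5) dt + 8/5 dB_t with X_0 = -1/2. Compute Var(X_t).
Var(X_t) = 16*exp(4*t)/25 - 16/25

The variance V(t) = Var(X_t) satisfies V'(t) = 2 a V(t) + c^2 with V(0) = 0 (drift coefficient is linear in X, diffusion is constant). With a = 2, c = 8/5, the solution is
  V(t) = (c^2 / (2 a)) * (exp(2 a t) - 1)
       = ((8/5)^2 / (2*2)) * (exp(4 t) - 1)
       = 16*exp(4*t)/25 - 16/25.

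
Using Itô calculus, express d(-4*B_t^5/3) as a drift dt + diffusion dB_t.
d(-4*B_t^5/3) = (-40*B_t^3/3) dt + (-20*B_t^4/3) dB_t

Itô's formula for f(B_t) gives d f(B_t) = f'(B_t) dB_t + (1/2) f''(B_t) dt. Compute derivatives of f(x) = -4*x^5/3:
  f'(x)  = -20*x^4/3
  f''(x) = -80*x^3/3
Substitute x = B_t and multiply the f'' term by 1/2:
  drift     = (1/2) * (-80*x^3/3) evaluated at B_t = -40*B_t^3/3
  diffusion = (-20*x^4/3) evaluated at B_t = -20*B_t^4/3
Therefore d(-4*B_t^5/3) = (-40*B_t^3/3) dt + (-20*B_t^4/3) dB_t.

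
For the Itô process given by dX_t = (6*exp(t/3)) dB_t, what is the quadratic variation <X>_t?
<X>_t = 54*exp(2*t/3) - 54

For an Itô process dX_t = a(t) dt + b(t) dB_t, the quadratic variation is <X>_t = int_0^t b(s)^2 ds (the drift term does not contribute). Here b(s) = 6*exp(s/3), so
  b(s)^2 = 36*exp(2*s/3).
Integrating from 0 to t:
  <X>_t = int_0^t (36*exp(2*s/3)) ds = 54*exp(2*t/3) - 54.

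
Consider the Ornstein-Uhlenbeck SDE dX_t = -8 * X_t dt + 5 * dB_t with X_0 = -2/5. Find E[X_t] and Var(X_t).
E[X_t] = -2*exp(-8*t)/5; Var(X_t) = 25/16 - 25*exp(-16*t)/16

The OU SDE dX = -theta X dt + sigma dB admits the integrating factor exp(theta t): d(exp(theta t) X_t) = sigma exp(theta t) dB_t. Integrating from 0 to t:
  X_t = x_0 * exp(-theta t) + sigma * int_0^t exp(-theta (t-s)) dB_s.
The Itô integral has mean 0 and (by the Itô isometry) variance sigma^2 * int_0^t exp(-2 theta (t - s)) ds = sigma^2 * (1 - exp(-2 theta t)) / (2 theta).
With theta = 8, sigma = 5, x_0 = -2/5:
  E[X_t] = -2/5 * exp(-8 t) = -2*exp(-8*t)/5
  Var(X_t) = (5)^2 * (1 - exp(-2*8 t)) / (2 * 8) = 25/16 - 25*exp(-16*t)/16.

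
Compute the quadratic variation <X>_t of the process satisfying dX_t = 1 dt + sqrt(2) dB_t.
<X>_t = 2*t

For an Itô process dX_t = a(t) dt + b(t) dB_t, the quadratic variation is <X>_t = int_0^t b(s)^2 ds (the drift term does not contribute). Here b(s) = sqrt(2), so
  b(s)^2 = 2.
Integrating from 0 to t:
  <X>_t = int_0^t (2) ds = 2*t.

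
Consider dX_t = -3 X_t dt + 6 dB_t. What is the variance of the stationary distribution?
lim Var(X_t) = 6

The OU SDE dX = -theta X dt + sigma dB admits the integrating factor exp(theta t): d(exp(theta t) X_t) = sigma exp(theta t) dB_t. Integrating from 0 to t gives X_t = x_0 * exp(-theta t) + sigma * int_0^t exp(-theta (t-s)) dB_s for any initial x_0. The Itô integral has variance (by the Itô isometry) sigma^2 * int_0^t exp(-2 theta (t - s)) ds = sigma^2 * (1 - exp(-2 theta t)) / (2 theta), independent of x_0.
With theta = 3, sigma = 6:
  Var(X_t) = (6)^2 * (1 - exp(-2*3 t)) / (2 * 3) = 6 - 6*exp(-6*t).
As t -> infinity, exp(-2*3 t) -> 0, so the stationary variance is sigma^2 / (2 theta) = 6.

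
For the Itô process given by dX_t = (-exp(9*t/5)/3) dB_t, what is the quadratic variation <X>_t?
<X>_t = 5*exp(18*t/5)/162 - 5/162

For an Itô process dX_t = a(t) dt + b(t) dB_t, the quadratic variation is <X>_t = int_0^t b(s)^2 ds (the drift term does not contribute). Here b(s) = -exp(9*s/5)/3, so
  b(s)^2 = exp(18*s/5)/9.
Integrating from 0 to t:
  <X>_t = int_0^t (exp(18*s/5)/9) ds = 5*exp(18*t/5)/162 - 5/162.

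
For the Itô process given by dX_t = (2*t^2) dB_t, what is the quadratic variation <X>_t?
<X>_t = 4*t^5/5

For an Itô process dX_t = a(t) dt + b(t) dB_t, the quadratic variation is <X>_t = int_0^t b(s)^2 ds (the drift term does not contribute). Here b(s) = 2*s^2, so
  b(s)^2 = 4*s^4.
Integrating from 0 to t:
  <X>_t = int_0^t (4*s^4) ds = 4*t^5/5.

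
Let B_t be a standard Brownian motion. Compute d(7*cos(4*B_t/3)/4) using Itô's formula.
d(7*cos(4*B_t/3)/4) = (-14*cos(4*B_t/3)/9) dt + (-7*sin(4*B_t/3)/3) dB_t

Itô's formula for f(B_t) gives d f(B_t) = f'(B_t) dB_t + (1/2) f''(B_t) dt. Compute derivatives of f(x) = 7*cos(4*x/3)/4:
  f'(x)  = -7*sin(4*x/3)/3
  f''(x) = -28*cos(4*x/3)/9
Substitute x = B_t and multiply the f'' term by 1/2:
  drift     = (1/2) * (-28*cos(4*x/3)/9) evaluated at B_t = -14*cos(4*B_t/3)/9
  diffusion = (-7*sin(4*x/3)/3) evaluated at B_t = -7*sin(4*B_t/3)/3
Therefore d(7*cos(4*B_t/3)/4) = (-14*cos(4*B_t/3)/9) dt + (-7*sin(4*B_t/3)/3) dB_t.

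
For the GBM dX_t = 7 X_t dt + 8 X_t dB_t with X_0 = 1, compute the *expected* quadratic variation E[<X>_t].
E[<X>_t] = 32*exp(78*t)/39 - 32/39

<X>_t = int_0^t (8 * X_s)^2 ds. Taking expectation inside the integral: E[<X>_t] = 8^2 * int_0^t E[X_s^2] ds. For GBM, E[X_s^2] = x_0^2 * exp((2 mu + sigma^2) s). Integrating:
  E[<X>_t] = 8^2 * 1^2 * (exp((2*7 + 8^2) t) - 1) / (2*7 + 8^2)
           = 8^2 * 1^2 * (exp(78 t) - 1) / 78 = 32*exp(78*t)/39 - 32/39.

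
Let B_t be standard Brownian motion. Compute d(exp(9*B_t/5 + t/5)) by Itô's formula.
d(exp(9*B_t/5 + t/5)) = (91*exp(9*B_t/5 + t/5)/50) dt + (9*exp(9*B_t/5 + t/5)/5) dB_t

Itô's formula for f(t, x): d f(t, B_t) = (f_t + (1/2) f_xx) dt + f_x dB_t. Compute partials of f(t, x) = exp(t/5 + 9*x/5):
  f_t(t,x)  = exp(t/5 + 9*x/5)/5
  f_x(t,x)  = 9*exp(t/5 + 9*x/5)/5
  f_xx(t,x) = 81*exp(t/5 + 9*x/5)/25
Assemble drift = f_t + (1/2) f_xx = 91*exp(t/5 + 9*x/5)/50 and diffusion = f_x = 9*exp(t/5 + 9*x/5)/5. Substituting x = B_t:
  d(exp(9*B_t/5 + t/5)) = (91*exp(9*B_t/5 + t/5)/50) dt + (9*exp(9*B_t/5 + t/5)/5) dB_t.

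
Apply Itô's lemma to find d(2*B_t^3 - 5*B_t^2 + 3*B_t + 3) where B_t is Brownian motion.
d(2*B_t^3 - 5*B_t^2 + 3*B_t + 3) = (6*B_t - 5) dt + (6*B_t^2 - 10*B_t + 3) dB_t

Itô's formula for f(B_t) gives d f(B_t) = f'(B_t) dB_t + (1/2) f''(B_t) dt. Compute derivatives of f(x) = 2*x^3 - 5*x^2 + 3*x + 3:
  f'(x)  = 6*x^2 - 10*x + 3
  f''(x) = 12*x - 10
Substitute x = B_t and multiply the f'' term by 1/2:
  drift     = (1/2) * (12*x - 10) evaluated at B_t = 6*B_t - 5
  diffusion = (6*x^2 - 10*x + 3) evaluated at B_t = 6*B_t^2 - 10*B_t + 3
Therefore d(2*B_t^3 - 5*B_t^2 + 3*B_t + 3) = (6*B_t - 5) dt + (6*B_t^2 - 10*B_t + 3) dB_t.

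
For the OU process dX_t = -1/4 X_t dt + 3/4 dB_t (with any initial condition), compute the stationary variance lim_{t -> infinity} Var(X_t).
lim Var(X_t) = 9/8

The OU SDE dX = -theta X dt + sigma dB admits the integrating factor exp(theta t): d(exp(theta t) X_t) = sigma exp(theta t) dB_t. Integrating from 0 to t gives X_t = x_0 * exp(-theta t) + sigma * int_0^t exp(-theta (t-s)) dB_s for any initial x_0. The Itô integral has variance (by the Itô isometry) sigma^2 * int_0^t exp(-2 theta (t - s)) ds = sigma^2 * (1 - exp(-2 theta t)) / (2 theta), independent of x_0.
With theta = 1/4, sigma = 3/4:
  Var(X_t) = (3/4)^2 * (1 - exp(-2*1/4 t)) / (2 * 1/4) = 9/8 - 9*exp(-t/2)/8.
As t -> infinity, exp(-2*1/4 t) -> 0, so the stationary variance is sigma^2 / (2 theta) = 9/8.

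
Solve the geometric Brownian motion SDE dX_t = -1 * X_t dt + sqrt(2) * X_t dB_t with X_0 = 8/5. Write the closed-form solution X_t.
X_t = 8/5 * exp((-2) * t + (sqrt(2)) * B_t)

For GBM dX = mu X dt + sigma X dB with X_0 = x_0, apply Itô to Y = log X: dY = (mu - sigma^2/2) dt + sigma dB, so Y_t = log(x_0) + (mu - sigma^2/2) t + sigma B_t and hence X_t = x_0 * exp((mu - sigma^2/2) t + sigma B_t).
With mu = -1, sigma = sqrt(2), x_0 = 8/5, this gives:
  X_t = 8/5 * exp((-2) * t + (sqrt(2)) * B_t).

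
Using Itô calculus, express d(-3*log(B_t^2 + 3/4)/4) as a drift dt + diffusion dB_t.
d(-3*log(B_t^2 + 3/4)/4) = (3*(4*B_t^2 - 3)/(4*B_t^2 + 3)^2) dt + (-6*B_t/(4*B_t^2 + 3)) dB_t

Itô's formula for f(B_t) gives d f(B_t) = f'(B_t) dB_t + (1/2) f''(B_t) dt. Compute derivatives of f(x) = -3*log(x^2 + 3/4)/4:
  f'(x)  = -6*x/(4*x^2 + 3)
  f''(x) = 6*(4*x^2 - 3)/(4*x^2 + 3)^2
Substitute x = B_t and multiply the f'' term by 1/2:
  drift     = (1/2) * (6*(4*x^2 - 3)/(4*x^2 + 3)^2) evaluated at B_t = 3*(4*B_t^2 - 3)/(4*B_t^2 + 3)^2
  diffusion = (-6*x/(4*x^2 + 3)) evaluated at B_t = -6*B_t/(4*B_t^2 + 3)
Therefore d(-3*log(B_t^2 + 3/4)/4) = (3*(4*B_t^2 - 3)/(4*B_t^2 + 3)^2) dt + (-6*B_t/(4*B_t^2 + 3)) dB_t.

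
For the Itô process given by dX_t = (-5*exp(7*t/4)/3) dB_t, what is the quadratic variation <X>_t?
<X>_t = 50*exp(7*t/2)/63 - 50/63

For an Itô process dX_t = a(t) dt + b(t) dB_t, the quadratic variation is <X>_t = int_0^t b(s)^2 ds (the drift term does not contribute). Here b(s) = -5*exp(7*s/4)/3, so
  b(s)^2 = 25*exp(7*s/2)/9.
Integrating from 0 to t:
  <X>_t = int_0^t (25*exp(7*s/2)/9) ds = 50*exp(7*t/2)/63 - 50/63.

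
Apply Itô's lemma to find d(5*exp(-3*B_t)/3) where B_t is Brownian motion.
d(5*exp(-3*B_t)/3) = (15*exp(-3*B_t)/2) dt + (-5*exp(-3*B_t)) dB_t

Itô's formula for f(B_t) gives d f(B_t) = f'(B_t) dB_t + (1/2) f''(B_t) dt. Compute derivatives of f(x) = 5*exp(-3*x)/3:
  f'(x)  = -5*exp(-3*x)
  f''(x) = 15*exp(-3*x)
Substitute x = B_t and multiply the f'' term by 1/2:
  drift     = (1/2) * (15*exp(-3*x)) evaluated at B_t = 15*exp(-3*B_t)/2
  diffusion = (-5*exp(-3*x)) evaluated at B_t = -5*exp(-3*B_t)
Therefore d(5*exp(-3*B_t)/3) = (15*exp(-3*B_t)/2) dt + (-5*exp(-3*B_t)) dB_t.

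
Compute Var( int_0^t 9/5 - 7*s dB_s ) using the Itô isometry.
Var = t*(1225*t^2 - 945*t + 243)/75

The Itô integral of a deterministic integrand f(s) has mean 0 because each increment f(s) * (B_{s+ds} - B_s) has mean 0. By the Itô isometry:
  Var( int_0^t f(s) dB_s ) = E[ (int_0^t f(s) dB_s)^2 ] = int_0^t f(s)^2 ds.
Here f(s) = 9/5 - 7*s, so f(s)^2 = (35*s - 9)^2/25. Integrate:
  int_0^t ((35*s - 9)^2/25) ds = t*(1225*t^2 - 945*t + 243)/75.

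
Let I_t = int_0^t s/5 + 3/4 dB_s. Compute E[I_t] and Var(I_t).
E[I_t] = 0; Var(I_t) = t*(16*t^2 + 180*t + 675)/1200

The Itô integral of a deterministic integrand f(s) has mean 0 because each increment f(s) * (B_{s+ds} - B_s) has mean 0. By the Itô isometry:
  Var( int_0^t f(s) dB_s ) = E[ (int_0^t f(s) dB_s)^2 ] = int_0^t f(s)^2 ds.
Here f(s) = s/5 + 3/4, so f(s)^2 = (4*s + 15)^2/400. Integrate:
  int_0^t ((4*s + 15)^2/400) ds = t*(16*t^2 + 180*t + 675)/1200.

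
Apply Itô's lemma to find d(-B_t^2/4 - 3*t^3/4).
d(-B_t^2/4 - 3*t^3/4) = (-9*t^2/4 - 1/4) dt + (-B_t/2) dB_t

Itô's formula for f(t, x): d f(t, B_t) = (f_t + (1/2) f_xx) dt + f_x dB_t. Compute partials of f(t, x) = -3*t^3/4 - x^2/4:
  f_t(t,x)  = -9*t^2/4
  f_x(t,x)  = -x/2
  f_xx(t,x) = -1/2
Assemble drift = f_t + (1/2) f_xx = -9*t^2/4 - 1/4 and diffusion = f_x = -x/2. Substituting x = B_t:
  d(-B_t^2/4 - 3*t^3/4) = (-9*t^2/4 - 1/4) dt + (-B_t/2) dB_t.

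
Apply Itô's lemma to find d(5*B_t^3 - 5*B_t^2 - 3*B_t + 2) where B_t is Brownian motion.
d(5*B_t^3 - 5*B_t^2 - 3*B_t + 2) = (15*B_t - 5) dt + (15*B_t^2 - 10*B_t - 3) dB_t

Itô's formula for f(B_t) gives d f(B_t) = f'(B_t) dB_t + (1/2) f''(B_t) dt. Compute derivatives of f(x) = 5*x^3 - 5*x^2 - 3*x + 2:
  f'(x)  = 15*x^2 - 10*x - 3
  f''(x) = 30*x - 10
Substitute x = B_t and multiply the f'' term by 1/2:
  drift     = (1/2) * (30*x - 10) evaluated at B_t = 15*B_t - 5
  diffusion = (15*x^2 - 10*x - 3) evaluated at B_t = 15*B_t^2 - 10*B_t - 3
Therefore d(5*B_t^3 - 5*B_t^2 - 3*B_t + 2) = (15*B_t - 5) dt + (15*B_t^2 - 10*B_t - 3) dB_t.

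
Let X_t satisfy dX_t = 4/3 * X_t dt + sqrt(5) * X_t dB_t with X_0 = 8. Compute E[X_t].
E[X_t] = 8*exp(4*t/3)

For GBM dX = mu X dt + sigma X dB with X_0 = x_0, apply Itô to Y = log X: dY = (mu - sigma^2/2) dt + sigma dB, so Y_t = log(x_0) + (mu - sigma^2/2) t + sigma B_t and hence X_t = x_0 * exp((mu - sigma^2/2) t + sigma B_t).
With mu = 4/3, sigma = sqrt(5), x_0 = 8, this gives:
  X_t = 8 * exp((-7/6) * t + (sqrt(5)) * B_t).
Since sigma*B_t ~ Normal(0, sigma^2 t), E[exp(sigma*B_t)] = exp(sigma^2 t / 2); so E[X_t] = x_0 * exp((mu - sigma^2/2) t) * exp(sigma^2 t / 2) = x_0 * exp(mu t) = 8*exp(4*t/3).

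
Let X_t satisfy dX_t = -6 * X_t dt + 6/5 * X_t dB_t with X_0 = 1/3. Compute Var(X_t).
Var(X_t) = (exp(36*t/25) - 1)*exp(-12*t)/9

For GBM dX = mu X dt + sigma X dB with X_0 = x_0, apply Itô to Y = log X: dY = (mu - sigma^2/2) dt + sigma dB, so Y_t = log(x_0) + (mu - sigma^2/2) t + sigma B_t and hence X_t = x_0 * exp((mu - sigma^2/2) t + sigma B_t).
With mu = -6, sigma = 6/5, x_0 = 1/3, this gives:
  X_t = 1/3 * exp((-168/25) * t + (6/5) * B_t).
Since sigma*B_t ~ Normal(0, sigma^2 t), E[exp(sigma*B_t)] = exp(sigma^2 t / 2); so E[X_t] = x_0 * exp((mu - sigma^2/2) t) * exp(sigma^2 t / 2) = x_0 * exp(mu t) = exp(-6*t)/3.
Var(X_t) = E[X_t^2] - (E[X_t])^2 = x_0^2 * exp(2 mu t) * (exp(sigma^2 t) - 1) = (exp(36*t/25) - 1)*exp(-12*t)/9.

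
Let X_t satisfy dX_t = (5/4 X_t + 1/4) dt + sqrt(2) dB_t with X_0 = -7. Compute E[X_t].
E[X_t] = -34*exp(5*t/4)/5 - 1/5

Taking expectations and using E[dB_t] = 0, the mean m(t) = E[X_t] satisfies the ODE m'(t) = a m(t) + b with m(0) = x_0. With a = 5/4, b = 1/4, x_0 = -7, the solution is
  m(t) = x_0 * exp(a t) + (b/a) * (exp(a t) - 1)
       = (-7) * exp((5/4) t) + ((1/4)/(5/4)) * (exp((5/4) t) - 1)
       = -34*exp(5*t/4)/5 - 1/5.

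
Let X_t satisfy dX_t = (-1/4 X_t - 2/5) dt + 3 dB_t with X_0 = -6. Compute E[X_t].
E[X_t] = -8/5 - 22*exp(-t/4)/5

Taking expectations and using E[dB_t] = 0, the mean m(t) = E[X_t] satisfies the ODE m'(t) = a m(t) + b with m(0) = x_0. With a = -1/4, b = -2/5, x_0 = -6, the solution is
  m(t) = x_0 * exp(a t) + (b/a) * (exp(a t) - 1)
       = (-6) * exp((-1/4) t) + ((-2/5)/(-1/4)) * (exp((-1/4) t) - 1)
       = -8/5 - 22*exp(-t/4)/5.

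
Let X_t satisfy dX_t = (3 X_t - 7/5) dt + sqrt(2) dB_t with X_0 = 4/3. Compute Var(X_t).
Var(X_t) = exp(6*t)/3 - 1/3

The variance V(t) = Var(X_t) satisfies V'(t) = 2 a V(t) + c^2 with V(0) = 0 (drift coefficient is linear in X, diffusion is constant). With a = 3, c = sqrt(2), the solution is
  V(t) = (c^2 / (2 a)) * (exp(2 a t) - 1)
       = (sqrt(2)^2 / (2*3)) * (exp(6 t) - 1)
       = exp(6*t)/3 - 1/3.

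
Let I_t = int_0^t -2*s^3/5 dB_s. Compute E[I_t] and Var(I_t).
E[I_t] = 0; Var(I_t) = 4*t^7/175

The Itô integral of a deterministic integrand f(s) has mean 0 because each increment f(s) * (B_{s+ds} - B_s) has mean 0. By the Itô isometry:
  Var( int_0^t f(s) dB_s ) = E[ (int_0^t f(s) dB_s)^2 ] = int_0^t f(s)^2 ds.
Here f(s) = -2*s^3/5, so f(s)^2 = 4*s^6/25. Integrate:
  int_0^t (4*s^6/25) ds = 4*t^7/175.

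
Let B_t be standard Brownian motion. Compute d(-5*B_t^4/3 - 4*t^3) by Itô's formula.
d(-5*B_t^4/3 - 4*t^3) = (-10*B_t^2 - 12*t^2) dt + (-20*B_t^3/3) dB_t

Itô's formula for f(t, x): d f(t, B_t) = (f_t + (1/2) f_xx) dt + f_x dB_t. Compute partials of f(t, x) = -4*t^3 - 5*x^4/3:
  f_t(t,x)  = -12*t^2
  f_x(t,x)  = -20*x^3/3
  f_xx(t,x) = -20*x^2
Assemble drift = f_t + (1/2) f_xx = -12*t^2 - 10*x^2 and diffusion = f_x = -20*x^3/3. Substituting x = B_t:
  d(-5*B_t^4/3 - 4*t^3) = (-10*B_t^2 - 12*t^2) dt + (-20*B_t^3/3) dB_t.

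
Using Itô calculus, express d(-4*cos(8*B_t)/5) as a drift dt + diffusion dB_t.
d(-4*cos(8*B_t)/5) = (128*cos(8*B_t)/5) dt + (32*sin(8*B_t)/5) dB_t

Itô's formula for f(B_t) gives d f(B_t) = f'(B_t) dB_t + (1/2) f''(B_t) dt. Compute derivatives of f(x) = -4*cos(8*x)/5:
  f'(x)  = 32*sin(8*x)/5
  f''(x) = 256*cos(8*x)/5
Substitute x = B_t and multiply the f'' term by 1/2:
  drift     = (1/2) * (256*cos(8*x)/5) evaluated at B_t = 128*cos(8*B_t)/5
  diffusion = (32*sin(8*x)/5) evaluated at B_t = 32*sin(8*B_t)/5
Therefore d(-4*cos(8*B_t)/5) = (128*cos(8*B_t)/5) dt + (32*sin(8*B_t)/5) dB_t.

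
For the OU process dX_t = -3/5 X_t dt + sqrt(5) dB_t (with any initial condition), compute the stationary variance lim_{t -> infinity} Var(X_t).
lim Var(X_t) = 25/6

The OU SDE dX = -theta X dt + sigma dB admits the integrating factor exp(theta t): d(exp(theta t) X_t) = sigma exp(theta t) dB_t. Integrating from 0 to t gives X_t = x_0 * exp(-theta t) + sigma * int_0^t exp(-theta (t-s)) dB_s for any initial x_0. The Itô integral has variance (by the Itô isometry) sigma^2 * int_0^t exp(-2 theta (t - s)) ds = sigma^2 * (1 - exp(-2 theta t)) / (2 theta), independent of x_0.
With theta = 3/5, sigma = sqrt(5):
  Var(X_t) = (sqrt(5))^2 * (1 - exp(-2*3/5 t)) / (2 * 3/5) = 25/6 - 25*exp(-6*t/5)/6.
As t -> infinity, exp(-2*3/5 t) -> 0, so the stationary variance is sigma^2 / (2 theta) = 25/6.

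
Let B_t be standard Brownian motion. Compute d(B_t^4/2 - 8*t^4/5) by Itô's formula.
d(B_t^4/2 - 8*t^4/5) = (3*B_t^2 - 32*t^3/5) dt + (2*B_t^3) dB_t

Itô's formula for f(t, x): d f(t, B_t) = (f_t + (1/2) f_xx) dt + f_x dB_t. Compute partials of f(t, x) = -8*t^4/5 + x^4/2:
  f_t(t,x)  = -32*t^3/5
  f_x(t,x)  = 2*x^3
  f_xx(t,x) = 6*x^2
Assemble drift = f_t + (1/2) f_xx = -32*t^3/5 + 3*x^2 and diffusion = f_x = 2*x^3. Substituting x = B_t:
  d(B_t^4/2 - 8*t^4/5) = (3*B_t^2 - 32*t^3/5) dt + (2*B_t^3) dB_t.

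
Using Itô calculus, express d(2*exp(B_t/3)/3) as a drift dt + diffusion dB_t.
d(2*exp(B_t/3)/3) = (exp(B_t/3)/27) dt + (2*exp(B_t/3)/9) dB_t

Itô's formula for f(B_t) gives d f(B_t) = f'(B_t) dB_t + (1/2) f''(B_t) dt. Compute derivatives of f(x) = 2*exp(x/3)/3:
  f'(x)  = 2*exp(x/3)/9
  f''(x) = 2*exp(x/3)/27
Substitute x = B_t and multiply the f'' term by 1/2:
  drift     = (1/2) * (2*exp(x/3)/27) evaluated at B_t = exp(B_t/3)/27
  diffusion = (2*exp(x/3)/9) evaluated at B_t = 2*exp(B_t/3)/9
Therefore d(2*exp(B_t/3)/3) = (exp(B_t/3)/27) dt + (2*exp(B_t/3)/9) dB_t.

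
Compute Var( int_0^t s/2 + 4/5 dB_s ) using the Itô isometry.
Var = t*(25*t^2 + 120*t + 192)/300

The Itô integral of a deterministic integrand f(s) has mean 0 because each increment f(s) * (B_{s+ds} - B_s) has mean 0. By the Itô isometry:
  Var( int_0^t f(s) dB_s ) = E[ (int_0^t f(s) dB_s)^2 ] = int_0^t f(s)^2 ds.
Here f(s) = s/2 + 4/5, so f(s)^2 = (5*s + 8)^2/100. Integrate:
  int_0^t ((5*s + 8)^2/100) ds = t*(25*t^2 + 120*t + 192)/300.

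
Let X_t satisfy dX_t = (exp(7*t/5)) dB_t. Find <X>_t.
<X>_t = 5*exp(14*t/5)/14 - 5/14

For an Itô process dX_t = a(t) dt + b(t) dB_t, the quadratic variation is <X>_t = int_0^t b(s)^2 ds (the drift term does not contribute). Here b(s) = exp(7*s/5), so
  b(s)^2 = exp(14*s/5).
Integrating from 0 to t:
  <X>_t = int_0^t (exp(14*s/5)) ds = 5*exp(14*t/5)/14 - 5/14.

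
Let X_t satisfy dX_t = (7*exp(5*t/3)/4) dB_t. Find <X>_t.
<X>_t = 147*exp(10*t/3)/160 - 147/160

For an Itô process dX_t = a(t) dt + b(t) dB_t, the quadratic variation is <X>_t = int_0^t b(s)^2 ds (the drift term does not contribute). Here b(s) = 7*exp(5*s/3)/4, so
  b(s)^2 = 49*exp(10*s/3)/16.
Integrating from 0 to t:
  <X>_t = int_0^t (49*exp(10*s/3)/16) ds = 147*exp(10*t/3)/160 - 147/160.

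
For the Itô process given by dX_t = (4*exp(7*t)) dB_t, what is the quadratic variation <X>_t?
<X>_t = 8*exp(14*t)/7 - 8/7

For an Itô process dX_t = a(t) dt + b(t) dB_t, the quadratic variation is <X>_t = int_0^t b(s)^2 ds (the drift term does not contribute). Here b(s) = 4*exp(7*s), so
  b(s)^2 = 16*exp(14*s).
Integrating from 0 to t:
  <X>_t = int_0^t (16*exp(14*s)) ds = 8*exp(14*t)/7 - 8/7.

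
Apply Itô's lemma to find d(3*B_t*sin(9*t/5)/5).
d(3*B_t*sin(9*t/5)/5) = (27*B_t*cos(9*t/5)/25) dt + (3*sin(9*t/5)/5) dB_t

Itô's formula for f(t, x): d f(t, B_t) = (f_t + (1/2) f_xx) dt + f_x dB_t. Compute partials of f(t, x) = 3*x*sin(9*t/5)/5:
  f_t(t,x)  = 27*x*cos(9*t/5)/25
  f_x(t,x)  = 3*sin(9*t/5)/5
  f_xx(t,x) = 0
Assemble drift = f_t + (1/2) f_xx = 27*x*cos(9*t/5)/25 and diffusion = f_x = 3*sin(9*t/5)/5. Substituting x = B_t:
  d(3*B_t*sin(9*t/5)/5) = (27*B_t*cos(9*t/5)/25) dt + (3*sin(9*t/5)/5) dB_t.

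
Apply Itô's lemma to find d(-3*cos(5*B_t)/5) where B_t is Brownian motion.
d(-3*cos(5*B_t)/5) = (15*cos(5*B_t)/2) dt + (3*sin(5*B_t)) dB_t

Itô's formula for f(B_t) gives d f(B_t) = f'(B_t) dB_t + (1/2) f''(B_t) dt. Compute derivatives of f(x) = -3*cos(5*x)/5:
  f'(x)  = 3*sin(5*x)
  f''(x) = 15*cos(5*x)
Substitute x = B_t and multiply the f'' term by 1/2:
  drift     = (1/2) * (15*cos(5*x)) evaluated at B_t = 15*cos(5*B_t)/2
  diffusion = (3*sin(5*x)) evaluated at B_t = 3*sin(5*B_t)
Therefore d(-3*cos(5*B_t)/5) = (15*cos(5*B_t)/2) dt + (3*sin(5*B_t)) dB_t.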